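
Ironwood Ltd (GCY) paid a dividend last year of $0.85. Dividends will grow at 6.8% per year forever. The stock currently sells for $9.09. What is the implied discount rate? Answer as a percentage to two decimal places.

Rearranging the constant-growth DDM: r = D₁/P₀ + g.
D₁ = 0.85 × (1 + 0.068) = 0.9078.
r = 0.9078 / 9.09 + 0.068 = 0.09987 + 0.068 = 0.16787

16.79%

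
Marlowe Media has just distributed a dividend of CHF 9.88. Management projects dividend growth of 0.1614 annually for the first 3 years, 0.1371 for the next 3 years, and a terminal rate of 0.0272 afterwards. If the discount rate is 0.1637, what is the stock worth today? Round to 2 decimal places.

Three-stage DDM. Project D₁…D_6; terminal Gordon value at t=6 with g = 0.0272; discount at r = 0.1637.
D_1 = 11.4746
D_2 = 13.3266
D_3 = 15.4776
D_4 = 17.5995
D_5 = 20.0124
D_6 = 22.7561
TV_6 = 23.3751/(0.1637−0.0272) = 171.2461
P₀ = Σ Dₜ/(1+r)ᵗ + TV_6/(1+r)^6 = 126.6174

CHF 126.62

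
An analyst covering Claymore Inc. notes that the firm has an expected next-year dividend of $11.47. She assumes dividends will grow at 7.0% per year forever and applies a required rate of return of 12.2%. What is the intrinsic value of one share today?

$220.58

Gordon growth model: P₀ = D₁/(r − g), with D₁ = 11.47 given directly.
P₀ = 11.4700 / (0.122 − 0.07) = 11.4700 / 0.052 = 220.5769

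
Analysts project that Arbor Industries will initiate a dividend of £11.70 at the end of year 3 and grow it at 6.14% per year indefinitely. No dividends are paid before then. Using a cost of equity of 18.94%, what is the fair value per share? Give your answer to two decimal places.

Deferred-dividend DDM. At t=2 the remaining stream is a growing perpetuity with first payment D_3 = 11.70.
V_2 = D_3/(r−g) = 11.70/(0.1894−0.0614) = 91.4062
P₀ = V_2/(1+r)^2 = 91.4062/(1+0.1894)^2 = 64.6130

£64.61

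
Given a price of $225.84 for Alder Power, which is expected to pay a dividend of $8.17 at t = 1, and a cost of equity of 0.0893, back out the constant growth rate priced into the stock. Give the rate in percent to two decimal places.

5.31%

From P₀ = D₁/(r − g), the implied growth is g = r − D₁/P₀.
g = 0.0893 − 8.17/225.84 = 0.0893 − 0.03618 = 0.05312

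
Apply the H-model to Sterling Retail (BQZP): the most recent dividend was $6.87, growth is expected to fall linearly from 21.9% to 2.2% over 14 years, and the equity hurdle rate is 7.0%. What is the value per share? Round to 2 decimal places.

H-model: P₀ = D₀[(1+g_L) + H(g_S−g_L)]/(r−g_L), with H = 14/2 = 7.
P₀ = 6.87 × [(1+0.022) + 7×(0.219−0.022)] / (0.07−0.022)
   = 6.87 × 2.4010 / 0.048 = 343.6431

$343.64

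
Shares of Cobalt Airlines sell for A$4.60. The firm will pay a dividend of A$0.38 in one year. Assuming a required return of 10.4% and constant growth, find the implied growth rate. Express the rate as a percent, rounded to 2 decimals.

2.14%

From P₀ = D₁/(r − g), the implied growth is g = r − D₁/P₀.
g = 0.104 − 0.38/4.60 = 0.104 − 0.08261 = 0.02139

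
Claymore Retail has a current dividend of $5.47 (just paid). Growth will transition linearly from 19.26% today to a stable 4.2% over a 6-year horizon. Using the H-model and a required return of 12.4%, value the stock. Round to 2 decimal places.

H-model: P₀ = D₀[(1+g_L) + H(g_S−g_L)]/(r−g_L), with H = 6/2 = 3.
P₀ = 5.47 × [(1+0.042) + 3×(0.1926−0.042)] / (0.124−0.042)
   = 5.47 × 1.4938 / 0.082 = 99.6474

$99.65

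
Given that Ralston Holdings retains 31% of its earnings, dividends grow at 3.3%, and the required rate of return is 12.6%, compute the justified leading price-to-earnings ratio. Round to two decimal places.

Payout ratio b = 1 − 0.31 = 0.69.
Justified leading P/E = b/(r−g) = 0.69/(0.126−0.033) = 7.4194

7.42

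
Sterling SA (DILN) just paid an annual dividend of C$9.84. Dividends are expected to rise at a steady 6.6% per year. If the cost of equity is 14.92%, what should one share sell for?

Gordon growth model: P₀ = D₁/(r − g). D₁ = 9.84 × (1 + 0.066) = 10.4894.
P₀ = 10.4894 / (0.1492 − 0.066) = 10.4894 / 0.0832 = 126.0750

C$126.08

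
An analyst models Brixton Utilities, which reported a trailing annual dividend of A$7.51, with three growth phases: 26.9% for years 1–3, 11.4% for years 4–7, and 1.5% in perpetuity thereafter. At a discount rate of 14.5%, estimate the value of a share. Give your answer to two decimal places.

Three-stage DDM. Project D₁…D_7; terminal Gordon value at t=7 with g = 0.015; discount at r = 0.145.
D_1 = 9.5302
D_2 = 12.0938
D_3 = 15.3470
D_4 = 17.0966
D_5 = 19.0456
D_6 = 21.2168
D_7 = 23.6355
TV_7 = 23.9901/(0.145−0.015) = 184.5390
P₀ = Σ Dₜ/(1+r)ᵗ + TV_7/(1+r)^7 = 137.4962

A$137.50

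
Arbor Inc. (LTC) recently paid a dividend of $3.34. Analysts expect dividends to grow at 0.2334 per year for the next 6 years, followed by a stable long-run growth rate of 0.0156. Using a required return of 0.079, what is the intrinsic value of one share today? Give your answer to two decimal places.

Two-stage DDM. Project D₁…D_6 at 0.2334, terminal growth 0.0156, discount at r = 0.079.
D_1 = 4.1196
D_2 = 5.0811
D_3 = 6.2670
D_4 = 7.7297
D_5 = 9.5338
D_6 = 11.7590
Terminal value at t=6: TV = D_7/(r−g) = 11.9424/(0.079−0.0156) = 188.3665
P₀ = 4.1196/(1+0.079)^1 + 5.0811/(1+0.079)^2 + 6.2670/(1+0.079)^3 + 7.7297/(1+0.079)^4 + 9.5338/(1+0.079)^5 + 11.7590/(1+0.079)^6 + 188.3665/(1+0.079)^6 = 152.2082

$152.21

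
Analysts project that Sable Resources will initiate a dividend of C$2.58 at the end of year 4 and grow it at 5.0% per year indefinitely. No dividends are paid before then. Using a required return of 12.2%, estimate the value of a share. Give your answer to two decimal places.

Deferred-dividend DDM. At t=3 the remaining stream is a growing perpetuity with first payment D_4 = 2.58.
V_3 = D_4/(r−g) = 2.58/(0.122−0.05) = 35.8333
P₀ = V_3/(1+r)^3 = 35.8333/(1+0.122)^3 = 25.3693

C$25.37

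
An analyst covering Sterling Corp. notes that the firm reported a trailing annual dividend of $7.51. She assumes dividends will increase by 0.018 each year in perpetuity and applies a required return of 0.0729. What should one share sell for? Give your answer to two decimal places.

Gordon growth model: P₀ = D₁/(r − g). D₁ = 7.51 × (1 + 0.018) = 7.6452.
P₀ = 7.6452 / (0.0729 − 0.018) = 7.6452 / 0.0549 = 139.2565

$139.26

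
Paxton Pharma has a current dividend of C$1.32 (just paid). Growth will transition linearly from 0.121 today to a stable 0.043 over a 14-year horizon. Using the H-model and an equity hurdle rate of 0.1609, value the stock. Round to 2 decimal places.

C$17.79

H-model: P₀ = D₀[(1+g_L) + H(g_S−g_L)]/(r−g_L), with H = 14/2 = 7.
P₀ = 1.32 × [(1+0.043) + 7×(0.121−0.043)] / (0.1609−0.043)
   = 1.32 × 1.5890 / 0.1179 = 17.7903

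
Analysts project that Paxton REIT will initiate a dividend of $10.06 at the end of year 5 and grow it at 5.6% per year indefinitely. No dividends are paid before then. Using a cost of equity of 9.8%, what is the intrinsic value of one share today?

$164.79

Deferred-dividend DDM. At t=4 the remaining stream is a growing perpetuity with first payment D_5 = 10.06.
V_4 = D_5/(r−g) = 10.06/(0.098−0.056) = 239.5238
P₀ = V_4/(1+r)^4 = 239.5238/(1+0.098)^4 = 164.7932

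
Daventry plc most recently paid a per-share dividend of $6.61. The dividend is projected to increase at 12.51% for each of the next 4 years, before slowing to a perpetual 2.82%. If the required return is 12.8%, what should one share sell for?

Two-stage DDM. Project D₁…D_4 at 0.1251, terminal growth 0.0282, discount at r = 0.128.
D_1 = 7.4369
D_2 = 8.3673
D_3 = 9.4140
D_4 = 10.5917
Terminal value at t=4: TV = D_5/(r−g) = 10.8904/(0.128−0.0282) = 109.1222
P₀ = 7.4369/(1+0.128)^1 + 8.3673/(1+0.128)^2 + 9.4140/(1+0.128)^3 + 10.5917/(1+0.128)^4 + 109.1222/(1+0.128)^4 = 93.6731

$93.67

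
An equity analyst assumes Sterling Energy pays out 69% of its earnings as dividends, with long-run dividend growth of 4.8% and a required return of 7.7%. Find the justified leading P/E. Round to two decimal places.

Justified leading P/E = b/(r−g) = 0.69/(0.077−0.048) = 23.7931

23.79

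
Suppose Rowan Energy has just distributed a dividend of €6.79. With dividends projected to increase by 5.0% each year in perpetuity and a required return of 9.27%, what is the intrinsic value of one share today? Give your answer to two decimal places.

€166.97

Gordon growth model: P₀ = D₁/(r − g). D₁ = 6.79 × (1 + 0.05) = 7.1295.
P₀ = 7.1295 / (0.0927 − 0.05) = 7.1295 / 0.0427 = 166.9672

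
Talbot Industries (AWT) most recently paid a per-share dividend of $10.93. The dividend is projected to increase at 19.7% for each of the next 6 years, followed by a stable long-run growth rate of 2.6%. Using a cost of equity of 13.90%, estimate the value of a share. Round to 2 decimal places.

Two-stage DDM. Project D₁…D_6 at 0.197, terminal growth 0.026, discount at r = 0.139.
D_1 = 13.0832
D_2 = 15.6606
D_3 = 18.7457
D_4 = 22.4387
D_5 = 26.8591
D_6 = 32.1503
Terminal value at t=6: TV = D_7/(r−g) = 32.9862/(0.139−0.026) = 291.9134
P₀ = 13.0832/(1+0.139)^1 + 15.6606/(1+0.139)^2 + 18.7457/(1+0.139)^3 + 22.4387/(1+0.139)^4 + 26.8591/(1+0.139)^5 + 32.1503/(1+0.139)^6 + 291.9134/(1+0.139)^6 = 212.0061

$212.01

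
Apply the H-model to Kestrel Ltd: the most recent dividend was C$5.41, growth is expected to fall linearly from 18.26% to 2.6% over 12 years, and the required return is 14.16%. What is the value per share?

H-model: P₀ = D₀[(1+g_L) + H(g_S−g_L)]/(r−g_L), with H = 12/2 = 6.
P₀ = 5.41 × [(1+0.026) + 6×(0.1826−0.026)] / (0.1416−0.026)
   = 5.41 × 1.9656 / 0.1156 = 91.9887

C$91.99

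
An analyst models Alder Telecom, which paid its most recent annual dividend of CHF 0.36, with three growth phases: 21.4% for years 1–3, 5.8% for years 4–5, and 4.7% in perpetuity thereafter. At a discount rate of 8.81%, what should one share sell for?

CHF 14.35

Three-stage DDM. Project D₁…D_5; terminal Gordon value at t=5 with g = 0.047; discount at r = 0.0881.
D_1 = 0.4370
D_2 = 0.5306
D_3 = 0.6441
D_4 = 0.6815
D_5 = 0.7210
TV_5 = 0.7549/(0.0881−0.047) = 18.3669
P₀ = Σ Dₜ/(1+r)ᵗ + TV_5/(1+r)^5 = 14.3504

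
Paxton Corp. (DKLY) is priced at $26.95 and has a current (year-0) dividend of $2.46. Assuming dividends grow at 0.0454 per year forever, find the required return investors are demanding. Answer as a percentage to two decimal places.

14.08%

Rearranging the constant-growth DDM: r = D₁/P₀ + g.
D₁ = 2.46 × (1 + 0.0454) = 2.5717.
r = 2.5717 / 26.95 + 0.0454 = 0.09542 + 0.0454 = 0.14082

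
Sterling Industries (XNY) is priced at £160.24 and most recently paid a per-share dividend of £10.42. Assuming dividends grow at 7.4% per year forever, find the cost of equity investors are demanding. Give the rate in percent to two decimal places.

14.38%

Rearranging the constant-growth DDM: r = D₁/P₀ + g.
D₁ = 10.42 × (1 + 0.074) = 11.1911.
r = 11.1911 / 160.24 + 0.074 = 0.06984 + 0.074 = 0.14384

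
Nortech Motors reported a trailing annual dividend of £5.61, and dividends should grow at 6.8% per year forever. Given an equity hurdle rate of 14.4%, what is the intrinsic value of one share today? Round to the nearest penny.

Gordon growth model: P₀ = D₁/(r − g). D₁ = 5.61 × (1 + 0.068) = 5.9915.
P₀ = 5.9915 / (0.144 − 0.068) = 5.9915 / 0.076 = 78.8353

£78.84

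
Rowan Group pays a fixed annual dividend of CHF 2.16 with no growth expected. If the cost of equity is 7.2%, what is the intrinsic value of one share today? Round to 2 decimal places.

CHF 30.00

Zero-growth DDM (perpetuity): P₀ = D/r = 2.16 / 0.072 = 30.0000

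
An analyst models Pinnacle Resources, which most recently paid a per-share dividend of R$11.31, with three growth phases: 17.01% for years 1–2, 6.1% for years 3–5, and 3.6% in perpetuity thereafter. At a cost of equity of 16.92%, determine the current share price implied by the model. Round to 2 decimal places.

R$116.55

Three-stage DDM. Project D₁…D_5; terminal Gordon value at t=5 with g = 0.036; discount at r = 0.1692.
D_1 = 13.2338
D_2 = 15.4849
D_3 = 16.4295
D_4 = 17.4317
D_5 = 18.4950
TV_5 = 19.1608/(0.1692−0.036) = 143.8501
P₀ = Σ Dₜ/(1+r)ᵗ + TV_5/(1+r)^5 = 116.5543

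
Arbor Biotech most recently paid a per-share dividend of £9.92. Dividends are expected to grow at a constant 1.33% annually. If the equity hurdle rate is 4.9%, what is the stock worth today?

Gordon growth model: P₀ = D₁/(r − g). D₁ = 9.92 × (1 + 0.0133) = 10.0519.
P₀ = 10.0519 / (0.049 − 0.0133) = 10.0519 / 0.0357 = 281.5668

£281.57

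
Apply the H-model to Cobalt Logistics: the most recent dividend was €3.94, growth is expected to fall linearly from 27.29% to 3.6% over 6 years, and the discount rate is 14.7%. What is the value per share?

€62.00

H-model: P₀ = D₀[(1+g_L) + H(g_S−g_L)]/(r−g_L), with H = 6/2 = 3.
P₀ = 3.94 × [(1+0.036) + 3×(0.2729−0.036)] / (0.147−0.036)
   = 3.94 × 1.7467 / 0.111 = 62.0000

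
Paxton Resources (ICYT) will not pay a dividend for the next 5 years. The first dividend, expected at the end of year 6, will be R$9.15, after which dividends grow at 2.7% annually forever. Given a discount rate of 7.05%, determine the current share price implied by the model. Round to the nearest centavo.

Deferred-dividend DDM. At t=5 the remaining stream is a growing perpetuity with first payment D_6 = 9.15.
V_5 = D_6/(r−g) = 9.15/(0.0705−0.027) = 210.3448
P₀ = V_5/(1+r)^5 = 210.3448/(1+0.0705)^5 = 149.6230

R$149.62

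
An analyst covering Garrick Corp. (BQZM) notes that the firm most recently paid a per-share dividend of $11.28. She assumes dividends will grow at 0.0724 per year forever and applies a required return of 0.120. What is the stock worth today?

$254.13

Gordon growth model: P₀ = D₁/(r − g). D₁ = 11.28 × (1 + 0.0724) = 12.0967.
P₀ = 12.0967 / (0.12 − 0.0724) = 12.0967 / 0.0476 = 254.1318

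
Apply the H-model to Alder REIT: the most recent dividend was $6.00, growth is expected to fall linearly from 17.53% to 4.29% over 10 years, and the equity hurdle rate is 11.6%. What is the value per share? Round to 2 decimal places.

H-model: P₀ = D₀[(1+g_L) + H(g_S−g_L)]/(r−g_L), with H = 10/2 = 5.
P₀ = 6.00 × [(1+0.0429) + 5×(0.1753−0.0429)] / (0.116−0.0429)
   = 6.00 × 1.7049 / 0.0731 = 139.9371

$139.94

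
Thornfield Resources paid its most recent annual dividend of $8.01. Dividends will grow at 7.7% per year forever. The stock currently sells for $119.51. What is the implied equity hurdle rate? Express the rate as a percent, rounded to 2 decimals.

Rearranging the constant-growth DDM: r = D₁/P₀ + g.
D₁ = 8.01 × (1 + 0.077) = 8.6268.
r = 8.6268 / 119.51 + 0.077 = 0.07218 + 0.077 = 0.14918

14.92%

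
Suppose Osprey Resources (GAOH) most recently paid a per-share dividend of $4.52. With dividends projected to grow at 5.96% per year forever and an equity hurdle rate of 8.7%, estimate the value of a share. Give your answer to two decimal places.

Gordon growth model: P₀ = D₁/(r − g). D₁ = 4.52 × (1 + 0.0596) = 4.7894.
P₀ = 4.7894 / (0.087 − 0.0596) = 4.7894 / 0.0274 = 174.7953

$174.80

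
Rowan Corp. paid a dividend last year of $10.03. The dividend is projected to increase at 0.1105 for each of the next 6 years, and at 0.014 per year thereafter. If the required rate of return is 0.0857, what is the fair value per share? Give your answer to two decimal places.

$227.61

Two-stage DDM. Project D₁…D_6 at 0.1105, terminal growth 0.014, discount at r = 0.0857.
D_1 = 11.1383
D_2 = 12.3691
D_3 = 13.7359
D_4 = 15.2537
D_5 = 16.9392
D_6 = 18.8110
Terminal value at t=6: TV = D_7/(r−g) = 19.0744/(0.0857−0.014) = 266.0303
P₀ = 11.1383/(1+0.0857)^1 + 12.3691/(1+0.0857)^2 + 13.7359/(1+0.0857)^3 + 15.2537/(1+0.0857)^4 + 16.9392/(1+0.0857)^5 + 18.8110/(1+0.0857)^6 + 266.0303/(1+0.0857)^6 = 227.6109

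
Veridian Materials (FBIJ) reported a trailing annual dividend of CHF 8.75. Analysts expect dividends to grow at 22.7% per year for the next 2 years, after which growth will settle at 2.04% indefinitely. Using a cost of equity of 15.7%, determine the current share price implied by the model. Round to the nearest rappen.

Two-stage DDM. Project D₁…D_2 at 0.227, terminal growth 0.0204, discount at r = 0.157.
D_1 = 10.7362
D_2 = 13.1734
Terminal value at t=2: TV = D_3/(r−g) = 13.4421/(0.157−0.0204) = 98.4049
P₀ = 10.7362/(1+0.157)^1 + 13.1734/(1+0.157)^2 + 98.4049/(1+0.157)^2 = 92.6308

CHF 92.63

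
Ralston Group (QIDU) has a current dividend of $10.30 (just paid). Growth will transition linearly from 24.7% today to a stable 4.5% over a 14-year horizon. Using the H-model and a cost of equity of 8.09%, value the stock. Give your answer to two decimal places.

H-model: P₀ = D₀[(1+g_L) + H(g_S−g_L)]/(r−g_L), with H = 14/2 = 7.
P₀ = 10.30 × [(1+0.045) + 7×(0.247−0.045)] / (0.0809−0.045)
   = 10.30 × 2.4590 / 0.0359 = 705.5070

$705.51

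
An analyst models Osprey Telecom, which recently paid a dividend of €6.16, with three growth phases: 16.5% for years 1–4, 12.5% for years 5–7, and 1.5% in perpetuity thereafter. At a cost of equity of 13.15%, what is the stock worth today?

Three-stage DDM. Project D₁…D_7; terminal Gordon value at t=7 with g = 0.015; discount at r = 0.1315.
D_1 = 7.1764
D_2 = 8.3605
D_3 = 9.7400
D_4 = 11.3471
D_5 = 12.7655
D_6 = 14.3612
D_7 = 16.1563
TV_7 = 16.3986/(0.1315−0.015) = 140.7609
P₀ = Σ Dₜ/(1+r)ᵗ + TV_7/(1+r)^7 = 106.3274

€106.33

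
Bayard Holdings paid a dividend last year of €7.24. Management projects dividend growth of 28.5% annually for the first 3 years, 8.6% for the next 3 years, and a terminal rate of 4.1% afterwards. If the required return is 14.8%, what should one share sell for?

€138.24

Three-stage DDM. Project D₁…D_6; terminal Gordon value at t=6 with g = 0.041; discount at r = 0.148.
D_1 = 9.3034
D_2 = 11.9549
D_3 = 15.3620
D_4 = 16.6831
D_5 = 18.1179
D_6 = 19.6760
TV_6 = 20.4827/(0.148−0.041) = 191.4275
P₀ = Σ Dₜ/(1+r)ᵗ + TV_6/(1+r)^6 = 138.2447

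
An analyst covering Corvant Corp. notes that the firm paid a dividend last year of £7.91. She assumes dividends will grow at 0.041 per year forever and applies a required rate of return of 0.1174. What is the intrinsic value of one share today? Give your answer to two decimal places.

£107.78

Gordon growth model: P₀ = D₁/(r − g). D₁ = 7.91 × (1 + 0.041) = 8.2343.
P₀ = 8.2343 / (0.1174 − 0.041) = 8.2343 / 0.0764 = 107.7789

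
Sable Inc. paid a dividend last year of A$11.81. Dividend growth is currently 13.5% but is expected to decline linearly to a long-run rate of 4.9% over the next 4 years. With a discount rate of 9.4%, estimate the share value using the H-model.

A$320.44

H-model: P₀ = D₀[(1+g_L) + H(g_S−g_L)]/(r−g_L), with H = 4/2 = 2.
P₀ = 11.81 × [(1+0.049) + 2×(0.135−0.049)] / (0.094−0.049)
   = 11.81 × 1.2210 / 0.045 = 320.4447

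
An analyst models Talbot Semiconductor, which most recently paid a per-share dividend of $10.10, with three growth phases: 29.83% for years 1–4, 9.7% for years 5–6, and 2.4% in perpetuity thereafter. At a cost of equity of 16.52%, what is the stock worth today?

$181.86

Three-stage DDM. Project D₁…D_6; terminal Gordon value at t=6 with g = 0.024; discount at r = 0.1652.
D_1 = 13.1128
D_2 = 17.0244
D_3 = 22.1028
D_4 = 28.6960
D_5 = 31.4795
D_6 = 34.5330
TV_6 = 35.3618/(0.1652−0.024) = 250.4379
P₀ = Σ Dₜ/(1+r)ᵗ + TV_6/(1+r)^6 = 181.8554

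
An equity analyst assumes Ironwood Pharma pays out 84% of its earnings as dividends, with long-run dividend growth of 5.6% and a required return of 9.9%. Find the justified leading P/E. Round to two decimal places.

Justified leading P/E = b/(r−g) = 0.84/(0.099−0.056) = 19.5349

19.53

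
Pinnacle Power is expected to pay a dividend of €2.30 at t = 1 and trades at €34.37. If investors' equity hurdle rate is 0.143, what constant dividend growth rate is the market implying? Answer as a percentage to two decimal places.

7.61%

From P₀ = D₁/(r − g), the implied growth is g = r − D₁/P₀.
g = 0.143 − 2.30/34.37 = 0.143 − 0.06692 = 0.07608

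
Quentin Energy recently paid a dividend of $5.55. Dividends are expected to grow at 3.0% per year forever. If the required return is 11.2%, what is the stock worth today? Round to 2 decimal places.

$69.71

Gordon growth model: P₀ = D₁/(r − g). D₁ = 5.55 × (1 + 0.03) = 5.7165.
P₀ = 5.7165 / (0.112 − 0.03) = 5.7165 / 0.082 = 69.7134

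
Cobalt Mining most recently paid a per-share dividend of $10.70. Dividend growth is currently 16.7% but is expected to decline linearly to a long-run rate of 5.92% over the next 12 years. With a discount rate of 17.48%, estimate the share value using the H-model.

H-model: P₀ = D₀[(1+g_L) + H(g_S−g_L)]/(r−g_L), with H = 12/2 = 6.
P₀ = 10.70 × [(1+0.0592) + 6×(0.167−0.0592)] / (0.1748−0.0592)
   = 10.70 × 1.7060 / 0.1156 = 157.9083

$157.91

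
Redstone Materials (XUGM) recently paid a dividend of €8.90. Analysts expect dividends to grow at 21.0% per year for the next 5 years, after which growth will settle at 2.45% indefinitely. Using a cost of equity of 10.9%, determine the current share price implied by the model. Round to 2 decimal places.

Two-stage DDM. Project D₁…D_5 at 0.21, terminal growth 0.0245, discount at r = 0.109.
D_1 = 10.7690
D_2 = 13.0305
D_3 = 15.7669
D_4 = 19.0779
D_5 = 23.0843
Terminal value at t=5: TV = D_6/(r−g) = 23.6499/(0.109−0.0245) = 279.8802
P₀ = 10.7690/(1+0.109)^1 + 13.0305/(1+0.109)^2 + 15.7669/(1+0.109)^3 + 19.0779/(1+0.109)^4 + 23.0843/(1+0.109)^5 + 279.8802/(1+0.109)^5 = 225.0847

€225.08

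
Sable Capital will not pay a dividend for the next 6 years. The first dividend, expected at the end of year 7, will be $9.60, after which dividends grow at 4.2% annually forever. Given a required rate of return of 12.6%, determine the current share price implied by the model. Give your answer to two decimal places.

Deferred-dividend DDM. At t=6 the remaining stream is a growing perpetuity with first payment D_7 = 9.60.
V_6 = D_7/(r−g) = 9.60/(0.126−0.042) = 114.2857
P₀ = V_6/(1+r)^6 = 114.2857/(1+0.126)^6 = 56.0740

$56.07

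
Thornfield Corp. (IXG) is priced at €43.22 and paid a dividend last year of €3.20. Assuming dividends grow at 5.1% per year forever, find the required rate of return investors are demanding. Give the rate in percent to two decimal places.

Rearranging the constant-growth DDM: r = D₁/P₀ + g.
D₁ = 3.20 × (1 + 0.051) = 3.3632.
r = 3.3632 / 43.22 + 0.051 = 0.07782 + 0.051 = 0.12882

12.88%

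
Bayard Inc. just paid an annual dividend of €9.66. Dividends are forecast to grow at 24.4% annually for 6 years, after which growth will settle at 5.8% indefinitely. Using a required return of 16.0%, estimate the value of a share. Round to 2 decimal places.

Two-stage DDM. Project D₁…D_6 at 0.244, terminal growth 0.058, discount at r = 0.16.
D_1 = 12.0170
D_2 = 14.9492
D_3 = 18.5968
D_4 = 23.1344
D_5 = 28.7792
D_6 = 35.8014
Terminal value at t=6: TV = D_7/(r−g) = 37.8778/(0.16−0.058) = 371.3513
P₀ = 12.0170/(1+0.16)^1 + 14.9492/(1+0.16)^2 + 18.5968/(1+0.16)^3 + 23.1344/(1+0.16)^4 + 28.7792/(1+0.16)^5 + 35.8014/(1+0.16)^6 + 371.3513/(1+0.16)^6 = 226.9751

€226.98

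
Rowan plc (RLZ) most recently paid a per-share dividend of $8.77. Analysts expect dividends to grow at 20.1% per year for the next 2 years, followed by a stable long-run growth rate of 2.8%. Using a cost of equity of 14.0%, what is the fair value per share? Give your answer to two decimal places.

$108.31

Two-stage DDM. Project D₁…D_2 at 0.201, terminal growth 0.028, discount at r = 0.14.
D_1 = 10.5328
D_2 = 12.6499
Terminal value at t=2: TV = D_3/(r−g) = 13.0041/(0.14−0.028) = 116.1076
P₀ = 10.5328/(1+0.14)^1 + 12.6499/(1+0.14)^2 + 116.1076/(1+0.14)^2 = 108.3140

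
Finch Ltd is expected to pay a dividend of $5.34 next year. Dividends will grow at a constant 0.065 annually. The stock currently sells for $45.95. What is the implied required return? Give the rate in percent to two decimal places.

Rearranging the constant-growth DDM: r = D₁/P₀ + g.
r = 5.3400 / 45.95 + 0.065 = 0.11621 + 0.065 = 0.18121

18.12%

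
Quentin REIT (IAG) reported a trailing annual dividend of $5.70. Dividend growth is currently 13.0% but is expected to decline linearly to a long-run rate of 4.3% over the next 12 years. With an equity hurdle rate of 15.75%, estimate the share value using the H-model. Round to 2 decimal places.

$77.91

H-model: P₀ = D₀[(1+g_L) + H(g_S−g_L)]/(r−g_L), with H = 12/2 = 6.
P₀ = 5.70 × [(1+0.043) + 6×(0.13−0.043)] / (0.1575−0.043)
   = 5.70 × 1.5650 / 0.1145 = 77.9083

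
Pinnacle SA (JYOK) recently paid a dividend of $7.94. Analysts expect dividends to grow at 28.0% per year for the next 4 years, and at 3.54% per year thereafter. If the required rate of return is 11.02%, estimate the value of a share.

Two-stage DDM. Project D₁…D_4 at 0.28, terminal growth 0.0354, discount at r = 0.1102.
D_1 = 10.1632
D_2 = 13.0089
D_3 = 16.6514
D_4 = 21.3138
Terminal value at t=4: TV = D_5/(r−g) = 22.0683/(0.1102−0.0354) = 295.0305
P₀ = 10.1632/(1+0.1102)^1 + 13.0089/(1+0.1102)^2 + 16.6514/(1+0.1102)^3 + 21.3138/(1+0.1102)^4 + 295.0305/(1+0.1102)^4 = 240.1133

$240.11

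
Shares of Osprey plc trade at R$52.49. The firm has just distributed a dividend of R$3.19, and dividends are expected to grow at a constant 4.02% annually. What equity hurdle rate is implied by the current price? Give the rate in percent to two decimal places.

Rearranging the constant-growth DDM: r = D₁/P₀ + g.
D₁ = 3.19 × (1 + 0.0402) = 3.3182.
r = 3.3182 / 52.49 + 0.0402 = 0.06322 + 0.0402 = 0.10342

10.34%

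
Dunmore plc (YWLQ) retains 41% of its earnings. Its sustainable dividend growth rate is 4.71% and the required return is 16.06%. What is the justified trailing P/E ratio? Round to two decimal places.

5.44

Payout ratio b = 1 − 0.41 = 0.59.
Justified trailing P/E = b(1+g)/(r−g) = 0.59×(1+0.0471)/(0.1606−0.0471) = 5.4431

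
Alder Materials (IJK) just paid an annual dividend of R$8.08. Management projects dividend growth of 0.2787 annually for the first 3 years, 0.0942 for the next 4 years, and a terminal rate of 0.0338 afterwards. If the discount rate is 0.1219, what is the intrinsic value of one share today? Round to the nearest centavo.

Three-stage DDM. Project D₁…D_7; terminal Gordon value at t=7 with g = 0.0338; discount at r = 0.1219.
D_1 = 10.3319
D_2 = 13.2114
D_3 = 16.8934
D_4 = 18.4848
D_5 = 20.2260
D_6 = 22.1313
D_7 = 24.2161
TV_7 = 25.0346/(0.1219−0.0338) = 284.1612
P₀ = Σ Dₜ/(1+r)ᵗ + TV_7/(1+r)^7 = 203.6650

R$203.66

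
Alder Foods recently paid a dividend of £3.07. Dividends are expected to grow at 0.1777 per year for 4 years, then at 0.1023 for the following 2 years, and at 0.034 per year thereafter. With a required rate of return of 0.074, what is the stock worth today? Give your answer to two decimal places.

£145.64

Three-stage DDM. Project D₁…D_6; terminal Gordon value at t=6 with g = 0.034; discount at r = 0.074.
D_1 = 3.6155
D_2 = 4.2580
D_3 = 5.0147
D_4 = 5.9058
D_5 = 6.5099
D_6 = 7.1759
TV_6 = 7.4199/(0.074−0.034) = 185.4971
P₀ = Σ Dₜ/(1+r)ᵗ + TV_6/(1+r)^6 = 145.6440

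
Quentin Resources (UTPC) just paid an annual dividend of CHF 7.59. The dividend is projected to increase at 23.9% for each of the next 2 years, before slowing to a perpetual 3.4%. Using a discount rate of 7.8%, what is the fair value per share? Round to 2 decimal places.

CHF 254.37

Two-stage DDM. Project D₁…D_2 at 0.239, terminal growth 0.034, discount at r = 0.078.
D_1 = 9.4040
D_2 = 11.6516
Terminal value at t=2: TV = D_3/(r−g) = 12.0477/(0.078−0.034) = 273.8119
P₀ = 9.4040/(1+0.078)^1 + 11.6516/(1+0.078)^2 + 273.8119/(1+0.078)^2 = 254.3714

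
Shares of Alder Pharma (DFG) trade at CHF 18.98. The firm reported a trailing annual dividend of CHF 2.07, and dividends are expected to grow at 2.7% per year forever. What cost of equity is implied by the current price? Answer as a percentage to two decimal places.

13.90%

Rearranging the constant-growth DDM: r = D₁/P₀ + g.
D₁ = 2.07 × (1 + 0.027) = 2.1259.
r = 2.1259 / 18.98 + 0.027 = 0.11201 + 0.027 = 0.13901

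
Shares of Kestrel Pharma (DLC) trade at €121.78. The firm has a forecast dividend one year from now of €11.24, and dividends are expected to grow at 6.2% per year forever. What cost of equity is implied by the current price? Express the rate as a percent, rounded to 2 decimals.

Rearranging the constant-growth DDM: r = D₁/P₀ + g.
r = 11.2400 / 121.78 + 0.062 = 0.09230 + 0.062 = 0.15430

15.43%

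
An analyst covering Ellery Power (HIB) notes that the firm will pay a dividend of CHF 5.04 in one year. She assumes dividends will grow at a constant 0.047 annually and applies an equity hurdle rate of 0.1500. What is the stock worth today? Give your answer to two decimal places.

Gordon growth model: P₀ = D₁/(r − g), with D₁ = 5.04 given directly.
P₀ = 5.0400 / (0.15 − 0.047) = 5.0400 / 0.103 = 48.9320

CHF 48.93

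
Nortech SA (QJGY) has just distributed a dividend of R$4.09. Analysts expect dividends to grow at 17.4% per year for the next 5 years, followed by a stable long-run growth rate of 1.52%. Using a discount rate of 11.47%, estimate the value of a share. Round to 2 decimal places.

Two-stage DDM. Project D₁…D_5 at 0.174, terminal growth 0.0152, discount at r = 0.1147.
D_1 = 4.8017
D_2 = 5.6371
D_3 = 6.6180
D_4 = 7.7695
D_5 = 9.1214
Terminal value at t=5: TV = D_6/(r−g) = 9.2601/(0.1147−0.0152) = 93.0663
P₀ = 4.8017/(1+0.1147)^1 + 5.6371/(1+0.1147)^2 + 6.6180/(1+0.1147)^3 + 7.7695/(1+0.1147)^4 + 9.1214/(1+0.1147)^5 + 93.0663/(1+0.1147)^5 = 78.0304

R$78.03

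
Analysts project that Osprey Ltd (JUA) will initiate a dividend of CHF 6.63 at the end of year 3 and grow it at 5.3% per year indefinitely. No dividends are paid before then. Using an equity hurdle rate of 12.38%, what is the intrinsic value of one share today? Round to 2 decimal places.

CHF 74.15

Deferred-dividend DDM. At t=2 the remaining stream is a growing perpetuity with first payment D_3 = 6.63.
V_2 = D_3/(r−g) = 6.63/(0.1238−0.053) = 93.6441
P₀ = V_2/(1+r)^2 = 93.6441/(1+0.1238)^2 = 74.1485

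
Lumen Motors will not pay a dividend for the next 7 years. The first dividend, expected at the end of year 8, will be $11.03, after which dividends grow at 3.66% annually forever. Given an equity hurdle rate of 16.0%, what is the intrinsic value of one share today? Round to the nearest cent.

Deferred-dividend DDM. At t=7 the remaining stream is a growing perpetuity with first payment D_8 = 11.03.
V_7 = D_8/(r−g) = 11.03/(0.16−0.0366) = 89.3841
P₀ = V_7/(1+r)^7 = 89.3841/(1+0.16)^7 = 31.6267

$31.63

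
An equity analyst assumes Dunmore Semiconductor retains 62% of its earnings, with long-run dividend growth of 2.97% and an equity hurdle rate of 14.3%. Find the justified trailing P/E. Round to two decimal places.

Payout ratio b = 1 − 0.62 = 0.38.
Justified trailing P/E = b(1+g)/(r−g) = 0.38×(1+0.0297)/(0.143−0.0297) = 3.4535

3.45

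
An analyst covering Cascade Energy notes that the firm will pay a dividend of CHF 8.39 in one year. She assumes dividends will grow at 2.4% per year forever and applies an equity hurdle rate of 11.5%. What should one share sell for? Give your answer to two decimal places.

Gordon growth model: P₀ = D₁/(r − g), with D₁ = 8.39 given directly.
P₀ = 8.3900 / (0.115 − 0.024) = 8.3900 / 0.091 = 92.1978

CHF 92.20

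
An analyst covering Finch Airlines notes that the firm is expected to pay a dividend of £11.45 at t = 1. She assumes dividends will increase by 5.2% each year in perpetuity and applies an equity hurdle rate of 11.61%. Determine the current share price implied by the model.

Gordon growth model: P₀ = D₁/(r − g), with D₁ = 11.45 given directly.
P₀ = 11.4500 / (0.1161 − 0.052) = 11.4500 / 0.0641 = 178.6271

£178.63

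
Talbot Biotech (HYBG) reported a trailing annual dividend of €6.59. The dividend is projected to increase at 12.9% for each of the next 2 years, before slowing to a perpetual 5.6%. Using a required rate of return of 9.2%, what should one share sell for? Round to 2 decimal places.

€220.49

Two-stage DDM. Project D₁…D_2 at 0.129, terminal growth 0.056, discount at r = 0.092.
D_1 = 7.4401
D_2 = 8.3999
Terminal value at t=2: TV = D_3/(r−g) = 8.8703/(0.092−0.056) = 246.3966
P₀ = 7.4401/(1+0.092)^1 + 8.3999/(1+0.092)^2 + 246.3966/(1+0.092)^2 = 220.4856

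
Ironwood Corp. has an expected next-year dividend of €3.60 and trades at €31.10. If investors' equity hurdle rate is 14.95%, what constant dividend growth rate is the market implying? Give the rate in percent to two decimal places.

From P₀ = D₁/(r − g), the implied growth is g = r − D₁/P₀.
g = 0.1495 − 3.60/31.10 = 0.1495 − 0.11576 = 0.03374

3.37%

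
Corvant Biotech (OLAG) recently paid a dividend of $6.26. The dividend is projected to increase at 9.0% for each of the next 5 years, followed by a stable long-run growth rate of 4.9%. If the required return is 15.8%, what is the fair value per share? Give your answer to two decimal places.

Two-stage DDM. Project D₁…D_5 at 0.09, terminal growth 0.049, discount at r = 0.158.
D_1 = 6.8234
D_2 = 7.4375
D_3 = 8.1069
D_4 = 8.8365
D_5 = 9.6318
Terminal value at t=5: TV = D_6/(r−g) = 10.1037/(0.158−0.049) = 92.6949
P₀ = 6.8234/(1+0.158)^1 + 7.4375/(1+0.158)^2 + 8.1069/(1+0.158)^3 + 8.8365/(1+0.158)^4 + 9.6318/(1+0.158)^5 + 92.6949/(1+0.158)^5 = 70.7148

$70.71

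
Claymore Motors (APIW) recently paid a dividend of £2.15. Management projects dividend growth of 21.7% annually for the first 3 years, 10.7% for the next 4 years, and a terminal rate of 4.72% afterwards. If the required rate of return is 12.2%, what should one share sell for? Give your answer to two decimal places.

Three-stage DDM. Project D₁…D_7; terminal Gordon value at t=7 with g = 0.0472; discount at r = 0.122.
D_1 = 2.6166
D_2 = 3.1843
D_3 = 3.8753
D_4 = 4.2900
D_5 = 4.7490
D_6 = 5.2572
D_7 = 5.8197
TV_7 = 6.0944/(0.122−0.0472) = 81.4758
P₀ = Σ Dₜ/(1+r)ᵗ + TV_7/(1+r)^7 = 54.6160

£54.62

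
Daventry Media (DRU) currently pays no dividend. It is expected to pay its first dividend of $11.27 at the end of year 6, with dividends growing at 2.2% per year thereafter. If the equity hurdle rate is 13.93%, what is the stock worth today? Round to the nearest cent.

$50.05

Deferred-dividend DDM. At t=5 the remaining stream is a growing perpetuity with first payment D_6 = 11.27.
V_5 = D_6/(r−g) = 11.27/(0.1393−0.022) = 96.0784
P₀ = V_5/(1+r)^5 = 96.0784/(1+0.1393)^5 = 50.0536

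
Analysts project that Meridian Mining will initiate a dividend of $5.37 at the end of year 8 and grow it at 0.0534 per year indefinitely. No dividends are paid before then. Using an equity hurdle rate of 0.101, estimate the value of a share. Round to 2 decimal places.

$57.52

Deferred-dividend DDM. At t=7 the remaining stream is a growing perpetuity with first payment D_8 = 5.37.
V_7 = D_8/(r−g) = 5.37/(0.101−0.0534) = 112.8151
P₀ = V_7/(1+r)^7 = 112.8151/(1+0.101)^7 = 57.5249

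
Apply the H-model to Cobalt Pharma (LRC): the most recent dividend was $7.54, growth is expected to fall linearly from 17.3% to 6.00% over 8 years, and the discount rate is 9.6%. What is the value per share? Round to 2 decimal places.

H-model: P₀ = D₀[(1+g_L) + H(g_S−g_L)]/(r−g_L), with H = 8/2 = 4.
P₀ = 7.54 × [(1+0.06) + 4×(0.173−0.06)] / (0.096−0.06)
   = 7.54 × 1.5120 / 0.036 = 316.6800

$316.68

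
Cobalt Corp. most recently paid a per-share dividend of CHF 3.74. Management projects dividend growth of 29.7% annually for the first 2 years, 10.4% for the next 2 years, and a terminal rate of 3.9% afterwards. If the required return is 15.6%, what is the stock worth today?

CHF 55.83

Three-stage DDM. Project D₁…D_4; terminal Gordon value at t=4 with g = 0.039; discount at r = 0.156.
D_1 = 4.8508
D_2 = 6.2915
D_3 = 6.9458
D_4 = 7.6681
TV_4 = 7.9672/(0.156−0.039) = 68.0957
P₀ = Σ Dₜ/(1+r)ᵗ + TV_4/(1+r)^4 = 55.8262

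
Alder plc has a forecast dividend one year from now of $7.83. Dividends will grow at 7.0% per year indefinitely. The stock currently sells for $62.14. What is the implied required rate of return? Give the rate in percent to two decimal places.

Rearranging the constant-growth DDM: r = D₁/P₀ + g.
r = 7.8300 / 62.14 + 0.07 = 0.12601 + 0.07 = 0.19601

19.60%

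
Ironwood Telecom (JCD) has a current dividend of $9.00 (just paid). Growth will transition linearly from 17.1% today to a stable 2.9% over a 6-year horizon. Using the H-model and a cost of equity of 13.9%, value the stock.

H-model: P₀ = D₀[(1+g_L) + H(g_S−g_L)]/(r−g_L), with H = 6/2 = 3.
P₀ = 9.00 × [(1+0.029) + 3×(0.171−0.029)] / (0.139−0.029)
   = 9.00 × 1.4550 / 0.11 = 119.0455

$119.05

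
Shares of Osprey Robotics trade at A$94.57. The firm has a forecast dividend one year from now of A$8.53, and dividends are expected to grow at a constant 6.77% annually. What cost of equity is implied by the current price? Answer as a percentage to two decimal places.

15.79%

Rearranging the constant-growth DDM: r = D₁/P₀ + g.
r = 8.5300 / 94.57 + 0.0677 = 0.09020 + 0.0677 = 0.15790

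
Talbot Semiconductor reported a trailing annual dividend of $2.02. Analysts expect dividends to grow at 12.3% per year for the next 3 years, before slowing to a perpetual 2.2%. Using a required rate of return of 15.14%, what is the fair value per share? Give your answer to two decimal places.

Two-stage DDM. Project D₁…D_3 at 0.123, terminal growth 0.022, discount at r = 0.1514.
D_1 = 2.2685
D_2 = 2.5475
D_3 = 2.8608
Terminal value at t=3: TV = D_4/(r−g) = 2.9238/(0.1514−0.022) = 22.5947
P₀ = 2.2685/(1+0.1514)^1 + 2.5475/(1+0.1514)^2 + 2.8608/(1+0.1514)^3 + 22.5947/(1+0.1514)^3 = 20.5682

$20.57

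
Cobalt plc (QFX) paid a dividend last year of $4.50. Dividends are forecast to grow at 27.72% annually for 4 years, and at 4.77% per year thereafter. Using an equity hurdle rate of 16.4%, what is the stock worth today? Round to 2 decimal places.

Two-stage DDM. Project D₁…D_4 at 0.2772, terminal growth 0.0477, discount at r = 0.164.
D_1 = 5.7474
D_2 = 7.3406
D_3 = 9.3754
D_4 = 11.9742
Terminal value at t=4: TV = D_5/(r−g) = 12.5454/(0.164−0.0477) = 107.8712
P₀ = 5.7474/(1+0.164)^1 + 7.3406/(1+0.164)^2 + 9.3754/(1+0.164)^3 + 11.9742/(1+0.164)^4 + 107.8712/(1+0.164)^4 = 81.5846

$81.58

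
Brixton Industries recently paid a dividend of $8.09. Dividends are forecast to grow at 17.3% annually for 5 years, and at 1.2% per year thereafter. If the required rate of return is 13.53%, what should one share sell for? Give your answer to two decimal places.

$122.84

Two-stage DDM. Project D₁…D_5 at 0.173, terminal growth 0.012, discount at r = 0.1353.
D_1 = 9.4896
D_2 = 11.1313
D_3 = 13.0570
D_4 = 15.3158
D_5 = 17.9655
Terminal value at t=5: TV = D_6/(r−g) = 18.1811/(0.1353−0.012) = 147.4538
P₀ = 9.4896/(1+0.1353)^1 + 11.1313/(1+0.1353)^2 + 13.0570/(1+0.1353)^3 + 15.3158/(1+0.1353)^4 + 17.9655/(1+0.1353)^5 + 147.4538/(1+0.1353)^5 = 122.8439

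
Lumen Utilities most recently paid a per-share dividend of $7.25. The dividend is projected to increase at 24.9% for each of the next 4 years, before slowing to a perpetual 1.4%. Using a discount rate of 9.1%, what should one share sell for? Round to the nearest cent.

Two-stage DDM. Project D₁…D_4 at 0.249, terminal growth 0.014, discount at r = 0.091.
D_1 = 9.0553
D_2 = 11.3100
D_3 = 14.1262
D_4 = 17.6436
Terminal value at t=4: TV = D_5/(r−g) = 17.8906/(0.091−0.014) = 232.3459
P₀ = 9.0553/(1+0.091)^1 + 11.3100/(1+0.091)^2 + 14.1262/(1+0.091)^3 + 17.6436/(1+0.091)^4 + 232.3459/(1+0.091)^4 = 205.1304

$205.13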